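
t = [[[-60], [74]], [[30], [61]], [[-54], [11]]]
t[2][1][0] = 11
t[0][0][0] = -60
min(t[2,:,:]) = -54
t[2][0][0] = -54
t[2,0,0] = -54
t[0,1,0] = 74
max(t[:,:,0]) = 74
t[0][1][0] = 74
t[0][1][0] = 74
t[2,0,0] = -54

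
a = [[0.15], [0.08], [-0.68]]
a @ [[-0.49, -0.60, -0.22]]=[[-0.07, -0.09, -0.03],[-0.04, -0.05, -0.02],[0.33, 0.41, 0.15]]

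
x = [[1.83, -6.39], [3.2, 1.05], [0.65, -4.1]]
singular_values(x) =[7.83, 3.38]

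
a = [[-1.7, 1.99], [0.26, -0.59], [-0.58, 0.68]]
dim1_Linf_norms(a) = [1.99, 0.59, 0.68]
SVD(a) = [[-0.92, -0.21], [0.22, -0.98], [-0.32, -0.07]] @ diag([2.8340491199260684, 0.18101266764034096]) @ [[0.64, -0.77], [0.77, 0.64]]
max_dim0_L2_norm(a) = 2.18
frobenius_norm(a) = 2.84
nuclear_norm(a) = 3.02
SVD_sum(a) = [[-1.67, 2.01],  [0.4, -0.48],  [-0.57, 0.69]] + [[-0.03, -0.02],[-0.14, -0.11],[-0.01, -0.01]]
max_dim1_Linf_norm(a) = 1.99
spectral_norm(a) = 2.83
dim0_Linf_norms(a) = [1.7, 1.99]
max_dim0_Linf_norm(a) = 1.99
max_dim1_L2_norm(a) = 2.62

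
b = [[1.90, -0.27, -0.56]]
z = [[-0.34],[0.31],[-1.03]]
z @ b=[[-0.65, 0.09, 0.19], [0.59, -0.08, -0.17], [-1.96, 0.28, 0.58]]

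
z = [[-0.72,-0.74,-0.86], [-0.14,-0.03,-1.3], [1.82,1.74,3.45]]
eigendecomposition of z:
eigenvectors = [[-0.13,  -0.75,  -0.28], [-0.5,  0.66,  0.89], [0.86,  0.06,  -0.36]]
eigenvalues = [2.17, 0.0, 0.53]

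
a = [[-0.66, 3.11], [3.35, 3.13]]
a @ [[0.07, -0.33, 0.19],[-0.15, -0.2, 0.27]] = [[-0.51, -0.4, 0.71],  [-0.23, -1.73, 1.48]]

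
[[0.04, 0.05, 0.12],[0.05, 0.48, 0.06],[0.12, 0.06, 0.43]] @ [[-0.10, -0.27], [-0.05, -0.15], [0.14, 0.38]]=[[0.01, 0.03], [-0.02, -0.06], [0.05, 0.12]]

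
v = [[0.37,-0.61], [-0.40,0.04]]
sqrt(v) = [[(0.56+0.19j), -0.50+0.33j],[(-0.33+0.22j), 0.29+0.37j]]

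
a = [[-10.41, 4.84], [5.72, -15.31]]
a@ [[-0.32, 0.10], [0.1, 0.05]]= [[3.82, -0.8],[-3.36, -0.19]]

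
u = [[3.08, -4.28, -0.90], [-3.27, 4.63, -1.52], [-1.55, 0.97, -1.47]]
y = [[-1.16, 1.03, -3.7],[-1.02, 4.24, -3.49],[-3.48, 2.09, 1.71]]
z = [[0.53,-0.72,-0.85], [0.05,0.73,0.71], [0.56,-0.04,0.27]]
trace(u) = 6.24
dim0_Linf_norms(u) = [3.27, 4.63, 1.52]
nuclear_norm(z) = 2.44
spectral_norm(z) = 1.55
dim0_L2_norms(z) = [0.77, 1.03, 1.14]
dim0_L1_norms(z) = [1.14, 1.49, 1.83]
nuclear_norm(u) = 10.70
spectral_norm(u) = 7.97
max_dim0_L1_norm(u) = 9.88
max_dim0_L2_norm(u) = 6.38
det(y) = -49.27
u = z @ y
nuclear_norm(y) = 12.75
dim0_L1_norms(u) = [7.9, 9.88, 3.89]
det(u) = -9.54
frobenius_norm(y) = 8.17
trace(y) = 4.79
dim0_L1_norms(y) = [5.66, 7.36, 8.9]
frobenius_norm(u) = 8.28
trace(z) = 1.53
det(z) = 0.19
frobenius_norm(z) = 1.72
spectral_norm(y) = 6.69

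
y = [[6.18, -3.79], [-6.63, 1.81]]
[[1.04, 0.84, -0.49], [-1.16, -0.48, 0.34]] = y @ [[0.18, 0.02, -0.03], [0.02, -0.19, 0.08]]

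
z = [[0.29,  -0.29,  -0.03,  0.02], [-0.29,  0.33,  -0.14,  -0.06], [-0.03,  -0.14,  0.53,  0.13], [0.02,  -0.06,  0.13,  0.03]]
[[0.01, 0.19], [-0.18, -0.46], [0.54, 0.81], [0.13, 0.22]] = z@[[-0.25, 1.03], [-0.29, 0.22], [0.67, 1.56], [1.09, 0.34]]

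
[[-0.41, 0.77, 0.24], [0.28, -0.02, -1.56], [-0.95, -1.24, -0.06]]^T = [[-0.41,  0.28,  -0.95], [0.77,  -0.02,  -1.24], [0.24,  -1.56,  -0.06]]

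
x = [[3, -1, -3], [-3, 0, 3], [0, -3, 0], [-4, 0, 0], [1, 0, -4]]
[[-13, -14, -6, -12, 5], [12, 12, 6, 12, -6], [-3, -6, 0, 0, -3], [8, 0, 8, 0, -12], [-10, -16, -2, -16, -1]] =x @ [[-2, 0, -2, 0, 3], [1, 2, 0, 0, 1], [2, 4, 0, 4, 1]]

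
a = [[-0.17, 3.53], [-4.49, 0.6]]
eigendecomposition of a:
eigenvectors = [[(-0.06+0.66j), -0.06-0.66j], [-0.75+0.00j, -0.75-0.00j]]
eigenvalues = [(0.21+3.96j), (0.21-3.96j)]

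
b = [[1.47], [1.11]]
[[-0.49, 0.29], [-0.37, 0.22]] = b@[[-0.33,0.2]]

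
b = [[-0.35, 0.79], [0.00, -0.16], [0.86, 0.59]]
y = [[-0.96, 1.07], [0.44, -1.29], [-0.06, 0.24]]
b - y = [[0.61,-0.28], [-0.44,1.13], [0.92,0.35]]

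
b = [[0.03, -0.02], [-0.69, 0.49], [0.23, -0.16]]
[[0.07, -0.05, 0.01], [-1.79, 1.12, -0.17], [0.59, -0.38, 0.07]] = b @ [[0.68, -2.62, 2.12], [-2.70, -1.4, 2.63]]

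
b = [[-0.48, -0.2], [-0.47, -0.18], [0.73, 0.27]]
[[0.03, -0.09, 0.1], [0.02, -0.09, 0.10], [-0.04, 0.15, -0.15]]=b@[[0.01, 0.26, -0.12], [-0.16, -0.16, -0.22]]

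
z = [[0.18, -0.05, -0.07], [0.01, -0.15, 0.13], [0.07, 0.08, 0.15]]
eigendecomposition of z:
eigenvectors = [[(0.73+0j), (0.73-0j), -0.08+0.00j], [(-0.03-0.24j), -0.03+0.24j, -0.96+0.00j], [(0.01-0.63j), (0.01+0.63j), (0.25+0j)]]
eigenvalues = [(0.18+0.08j), (0.18-0.08j), (-0.18+0j)]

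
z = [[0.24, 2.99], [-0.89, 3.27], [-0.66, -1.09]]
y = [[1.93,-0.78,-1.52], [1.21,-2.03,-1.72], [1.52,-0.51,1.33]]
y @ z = [[2.16, 4.88], [3.23, -1.15], [-0.06, 1.43]]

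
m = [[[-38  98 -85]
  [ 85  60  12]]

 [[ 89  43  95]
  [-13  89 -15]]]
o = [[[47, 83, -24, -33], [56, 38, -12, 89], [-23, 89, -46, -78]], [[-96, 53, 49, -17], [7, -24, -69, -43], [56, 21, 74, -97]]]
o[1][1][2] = -69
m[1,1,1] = 89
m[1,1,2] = -15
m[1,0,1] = 43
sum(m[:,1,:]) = 218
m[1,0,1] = 43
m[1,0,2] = 95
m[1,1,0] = -13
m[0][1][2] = 12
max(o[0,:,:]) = 89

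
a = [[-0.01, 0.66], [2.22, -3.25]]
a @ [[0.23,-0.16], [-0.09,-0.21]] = [[-0.06, -0.14], [0.80, 0.33]]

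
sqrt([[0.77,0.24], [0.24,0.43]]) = [[0.86, 0.16], [0.16, 0.64]]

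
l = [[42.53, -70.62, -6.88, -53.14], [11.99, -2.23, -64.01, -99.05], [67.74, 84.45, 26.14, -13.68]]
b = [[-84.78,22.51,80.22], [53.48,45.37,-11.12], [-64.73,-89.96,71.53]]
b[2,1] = -89.96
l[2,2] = 26.14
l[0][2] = -6.88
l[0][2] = -6.88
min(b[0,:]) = -84.78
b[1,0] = 53.48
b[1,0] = 53.48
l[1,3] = -99.05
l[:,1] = [-70.62, -2.23, 84.45]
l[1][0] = 11.99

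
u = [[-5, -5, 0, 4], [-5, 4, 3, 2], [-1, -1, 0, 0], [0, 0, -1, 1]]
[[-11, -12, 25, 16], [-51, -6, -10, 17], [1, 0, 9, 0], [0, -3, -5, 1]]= u @ [[3, 0, -4, 0], [-4, 0, -5, 0], [-4, 0, 0, 3], [-4, -3, -5, 4]]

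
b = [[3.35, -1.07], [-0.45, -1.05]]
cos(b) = [[-0.92,0.31],[0.13,0.37]]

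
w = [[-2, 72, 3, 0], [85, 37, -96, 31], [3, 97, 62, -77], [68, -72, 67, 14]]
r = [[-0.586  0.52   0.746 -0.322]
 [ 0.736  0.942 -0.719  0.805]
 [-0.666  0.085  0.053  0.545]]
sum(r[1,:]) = 1.764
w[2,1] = 97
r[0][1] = 0.52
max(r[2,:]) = 0.545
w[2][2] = 62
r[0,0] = -0.586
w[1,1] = 37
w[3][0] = 68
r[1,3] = 0.805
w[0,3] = 0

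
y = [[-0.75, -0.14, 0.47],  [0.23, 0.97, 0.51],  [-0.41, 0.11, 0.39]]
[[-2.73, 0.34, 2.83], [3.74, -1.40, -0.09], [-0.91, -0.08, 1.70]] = y @ [[3.11, -1.25, -4.16],[3.08, -0.41, 1.06],[0.07, -1.40, -0.31]]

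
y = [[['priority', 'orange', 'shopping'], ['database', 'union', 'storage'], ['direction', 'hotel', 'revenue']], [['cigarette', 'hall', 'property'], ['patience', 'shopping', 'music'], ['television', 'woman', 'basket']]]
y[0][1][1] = 'union'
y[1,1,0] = 'patience'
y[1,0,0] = 'cigarette'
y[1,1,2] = 'music'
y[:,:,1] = [['orange', 'union', 'hotel'], ['hall', 'shopping', 'woman']]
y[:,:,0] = [['priority', 'database', 'direction'], ['cigarette', 'patience', 'television']]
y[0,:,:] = [['priority', 'orange', 'shopping'], ['database', 'union', 'storage'], ['direction', 'hotel', 'revenue']]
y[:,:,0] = [['priority', 'database', 'direction'], ['cigarette', 'patience', 'television']]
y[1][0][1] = 'hall'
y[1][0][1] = 'hall'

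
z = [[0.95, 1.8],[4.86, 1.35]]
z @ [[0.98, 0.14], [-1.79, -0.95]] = [[-2.29,  -1.58], [2.35,  -0.60]]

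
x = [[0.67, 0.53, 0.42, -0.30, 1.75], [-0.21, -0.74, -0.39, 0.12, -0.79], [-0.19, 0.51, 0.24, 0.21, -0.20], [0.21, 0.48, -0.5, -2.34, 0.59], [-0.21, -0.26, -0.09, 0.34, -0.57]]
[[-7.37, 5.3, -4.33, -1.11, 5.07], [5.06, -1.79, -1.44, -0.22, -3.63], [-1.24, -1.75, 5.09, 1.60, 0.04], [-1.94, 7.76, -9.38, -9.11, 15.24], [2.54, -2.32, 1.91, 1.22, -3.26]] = x @[[-3.07, 2.68, -2.40, 3.59, -0.76], [-3.77, -0.63, 5.49, 0.09, 3.81], [-0.62, 0.03, 1.82, 4.84, -2.82], [-0.55, -2.78, 3.77, 2.5, -4.72], [-1.84, 1.71, -3.01, -2.77, 1.90]]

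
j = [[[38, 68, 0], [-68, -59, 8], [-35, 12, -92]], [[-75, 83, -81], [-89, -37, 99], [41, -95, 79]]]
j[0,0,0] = 38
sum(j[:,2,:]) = -90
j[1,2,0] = 41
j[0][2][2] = -92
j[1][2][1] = -95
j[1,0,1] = 83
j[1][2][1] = -95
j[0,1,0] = -68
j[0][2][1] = 12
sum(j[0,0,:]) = 106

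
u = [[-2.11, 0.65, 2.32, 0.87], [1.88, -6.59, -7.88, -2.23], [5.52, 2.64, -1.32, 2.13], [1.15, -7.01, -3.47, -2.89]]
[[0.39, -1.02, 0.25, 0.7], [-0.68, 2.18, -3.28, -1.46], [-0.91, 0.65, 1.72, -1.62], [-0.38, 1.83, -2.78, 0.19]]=u @ [[-0.15, 0.24, 0.19, -0.09],[0.03, -0.05, 0.33, -0.13],[0.04, -0.09, 0.18, 0.32],[-0.05, -0.31, 0.02, -0.17]]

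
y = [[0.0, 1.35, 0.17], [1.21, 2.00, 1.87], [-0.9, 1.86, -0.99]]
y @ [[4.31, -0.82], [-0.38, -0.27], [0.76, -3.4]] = [[-0.38, -0.94], [5.88, -7.89], [-5.34, 3.6]]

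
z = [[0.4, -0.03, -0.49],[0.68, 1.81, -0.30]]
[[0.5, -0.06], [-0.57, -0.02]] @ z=[[0.16, -0.12, -0.23],[-0.24, -0.02, 0.29]]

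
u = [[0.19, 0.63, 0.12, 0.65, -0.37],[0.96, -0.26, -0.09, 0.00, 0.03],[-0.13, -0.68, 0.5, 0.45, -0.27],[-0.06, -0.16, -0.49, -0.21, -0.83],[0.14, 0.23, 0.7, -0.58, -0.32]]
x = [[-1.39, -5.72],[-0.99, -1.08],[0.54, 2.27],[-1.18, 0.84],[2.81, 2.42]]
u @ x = [[-2.63, -1.84],[-1.04, -5.34],[-0.17, 2.34],[-2.11, -2.78],[-0.26, -0.72]]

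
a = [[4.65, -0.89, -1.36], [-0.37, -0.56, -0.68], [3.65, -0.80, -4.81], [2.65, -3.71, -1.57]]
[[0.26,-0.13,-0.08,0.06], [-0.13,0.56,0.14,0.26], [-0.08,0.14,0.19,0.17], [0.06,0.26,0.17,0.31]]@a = [[1.12, -0.32, 0.03], [0.39, -1.27, -1.29], [0.72, -0.79, -1.17], [1.62, -1.49, -1.56]]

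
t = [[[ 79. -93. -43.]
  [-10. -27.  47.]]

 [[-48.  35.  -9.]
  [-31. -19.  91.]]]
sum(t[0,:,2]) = 4.0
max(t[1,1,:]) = 91.0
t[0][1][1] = -27.0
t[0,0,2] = -43.0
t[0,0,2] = -43.0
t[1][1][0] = -31.0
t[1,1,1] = -19.0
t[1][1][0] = -31.0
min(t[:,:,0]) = -48.0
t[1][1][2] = 91.0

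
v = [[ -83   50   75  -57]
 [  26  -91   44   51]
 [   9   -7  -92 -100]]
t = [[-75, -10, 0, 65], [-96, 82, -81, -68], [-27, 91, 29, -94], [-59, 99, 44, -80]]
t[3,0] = -59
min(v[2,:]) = -100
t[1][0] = -96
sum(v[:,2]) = 27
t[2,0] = -27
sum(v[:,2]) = 27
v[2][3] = -100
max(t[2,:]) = 91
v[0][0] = -83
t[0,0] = -75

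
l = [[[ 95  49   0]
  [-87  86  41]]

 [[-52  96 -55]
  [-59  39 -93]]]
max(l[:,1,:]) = 86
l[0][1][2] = 41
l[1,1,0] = -59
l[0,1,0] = -87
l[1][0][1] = 96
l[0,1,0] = -87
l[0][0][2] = 0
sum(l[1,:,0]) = -111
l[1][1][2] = -93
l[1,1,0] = -59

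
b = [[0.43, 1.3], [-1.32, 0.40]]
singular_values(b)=[1.39, 1.36]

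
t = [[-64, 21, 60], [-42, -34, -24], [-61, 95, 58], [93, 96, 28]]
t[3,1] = 96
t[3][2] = 28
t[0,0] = -64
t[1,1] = -34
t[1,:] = [-42, -34, -24]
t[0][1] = 21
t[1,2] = -24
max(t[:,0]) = 93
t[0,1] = 21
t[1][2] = -24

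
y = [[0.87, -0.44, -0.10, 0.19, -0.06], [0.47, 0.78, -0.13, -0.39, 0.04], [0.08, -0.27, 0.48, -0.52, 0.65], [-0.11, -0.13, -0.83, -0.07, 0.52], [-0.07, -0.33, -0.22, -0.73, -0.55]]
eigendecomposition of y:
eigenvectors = [[-0.67+0.00j, -0.67-0.00j, -0.31+0.00j, 0.03+0.01j, (0.03-0.01j)], [0.07+0.65j, (0.07-0.65j), (-0.3+0j), (0.07-0.16j), 0.07+0.16j], [-0.20+0.11j, (-0.2-0.11j), (0.77+0j), -0.10-0.39j, (-0.1+0.39j)], [0.10-0.26j, 0.10+0.26j, (-0.44+0j), 0.05-0.57j, (0.05+0.57j)], [-0.01-0.03j, -0.01+0.03j, (0.18+0j), (0.69+0j), 0.69-0.00j]]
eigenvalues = [(0.86+0.51j), (0.86-0.51j), (1+0j), (-0.6+0.8j), (-0.6-0.8j)]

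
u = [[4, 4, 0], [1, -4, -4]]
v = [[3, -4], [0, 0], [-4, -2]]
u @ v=[[12, -16], [19, 4]]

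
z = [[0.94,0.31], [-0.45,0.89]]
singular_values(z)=[1.07, 0.92]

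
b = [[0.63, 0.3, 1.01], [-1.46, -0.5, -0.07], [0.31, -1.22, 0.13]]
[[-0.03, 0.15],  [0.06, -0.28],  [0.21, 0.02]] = b @ [[0.02,  0.18], [-0.17,  0.03], [0.01,  0.03]]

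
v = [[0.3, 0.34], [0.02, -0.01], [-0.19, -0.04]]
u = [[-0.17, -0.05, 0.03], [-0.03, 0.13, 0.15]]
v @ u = [[-0.06, 0.03, 0.06], [-0.00, -0.00, -0.00], [0.03, 0.00, -0.01]]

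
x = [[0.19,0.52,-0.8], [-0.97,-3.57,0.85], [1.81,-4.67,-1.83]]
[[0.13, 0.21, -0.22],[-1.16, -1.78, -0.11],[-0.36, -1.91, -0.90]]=x@[[0.46, 0.22, 0.09], [0.22, 0.46, 0.09], [0.09, 0.09, 0.35]]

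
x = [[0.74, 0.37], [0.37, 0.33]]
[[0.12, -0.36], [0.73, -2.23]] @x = [[-0.04, -0.07], [-0.28, -0.47]]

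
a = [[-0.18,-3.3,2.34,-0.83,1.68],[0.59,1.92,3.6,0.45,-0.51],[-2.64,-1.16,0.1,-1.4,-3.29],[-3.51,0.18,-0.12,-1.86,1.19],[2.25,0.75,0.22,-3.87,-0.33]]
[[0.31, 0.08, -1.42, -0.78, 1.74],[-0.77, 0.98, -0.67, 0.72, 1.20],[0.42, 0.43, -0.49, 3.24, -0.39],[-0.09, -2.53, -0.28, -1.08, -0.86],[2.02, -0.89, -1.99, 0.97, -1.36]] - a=[[0.49, 3.38, -3.76, 0.05, 0.06], [-1.36, -0.94, -4.27, 0.27, 1.71], [3.06, 1.59, -0.59, 4.64, 2.9], [3.42, -2.71, -0.16, 0.78, -2.05], [-0.23, -1.64, -2.21, 4.84, -1.03]]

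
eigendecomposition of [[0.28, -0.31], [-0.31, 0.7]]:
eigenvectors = [[-0.88, 0.47], [-0.47, -0.88]]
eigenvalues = [0.12, 0.86]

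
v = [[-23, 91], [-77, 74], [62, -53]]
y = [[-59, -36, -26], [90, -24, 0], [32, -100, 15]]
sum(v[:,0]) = -38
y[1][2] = 0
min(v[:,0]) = -77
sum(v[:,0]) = -38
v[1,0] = -77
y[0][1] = -36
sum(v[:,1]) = 112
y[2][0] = 32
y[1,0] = 90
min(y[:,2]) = -26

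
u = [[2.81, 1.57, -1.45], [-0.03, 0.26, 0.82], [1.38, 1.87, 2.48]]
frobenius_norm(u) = 4.98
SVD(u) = [[-0.74,  0.66,  -0.13], [-0.07,  -0.27,  -0.96], [-0.67,  -0.7,  0.24]] @ diag([3.914901945683018, 3.070772334384126, 0.00016145705518994232]) @ [[-0.76, -0.62, -0.17], [0.3, -0.11, -0.95], [-0.57, 0.78, -0.27]]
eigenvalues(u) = [(2.78+1.08j), (2.78-1.08j), (-0+0j)]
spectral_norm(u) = 3.91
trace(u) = 5.55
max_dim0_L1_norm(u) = 4.75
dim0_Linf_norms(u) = [2.81, 1.87, 2.48]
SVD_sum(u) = [[2.2, 1.79, 0.49], [0.21, 0.17, 0.05], [2.02, 1.64, 0.45]] + [[0.61,-0.22,-1.94], [-0.24,0.09,0.77], [-0.64,0.23,2.03]] + [[0.00,-0.0,0.00], [0.00,-0.00,0.0], [-0.0,0.00,-0.00]]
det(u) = -0.00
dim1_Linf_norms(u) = [2.81, 0.82, 2.48]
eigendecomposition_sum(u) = [[1.40+0.91j, 0.78+1.04j, -0.72+1.10j], [(-0.01-0.52j), (0.13-0.39j), (0.41-0.01j)], [0.69-1.59j, 0.93-0.98j, (1.24+0.56j)]] + [[1.40-0.91j, (0.78-1.04j), -0.72-1.10j], [(-0.01+0.52j), (0.13+0.39j), (0.41+0.01j)], [(0.69+1.59j), (0.93+0.98j), 1.24-0.56j]] + [[-0j, -0j, -0.00+0.00j], [(-0+0j), -0.00+0.00j, -0j], [-0j, 0.00-0.00j, -0.00+0.00j]]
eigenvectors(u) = [[(0.11-0.67j), (0.11+0.67j), (-0.57+0j)], [(-0.19+0.09j), (-0.19-0.09j), 0.78+0.00j], [(-0.7+0j), -0.70-0.00j, (-0.27+0j)]]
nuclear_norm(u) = 6.99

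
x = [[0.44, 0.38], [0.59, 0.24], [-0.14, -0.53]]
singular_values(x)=[0.95, 0.37]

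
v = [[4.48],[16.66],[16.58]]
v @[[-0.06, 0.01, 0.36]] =[[-0.27,0.04,1.61], [-1.0,0.17,6.0], [-0.99,0.17,5.97]]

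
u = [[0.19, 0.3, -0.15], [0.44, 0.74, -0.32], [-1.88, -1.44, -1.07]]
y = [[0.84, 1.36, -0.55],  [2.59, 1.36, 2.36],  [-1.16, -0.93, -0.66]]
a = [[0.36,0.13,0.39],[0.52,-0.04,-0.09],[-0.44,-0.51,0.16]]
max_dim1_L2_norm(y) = 3.76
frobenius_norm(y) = 4.43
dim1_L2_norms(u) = [0.39, 0.92, 2.6]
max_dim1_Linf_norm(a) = 0.52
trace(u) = -0.14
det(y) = 0.15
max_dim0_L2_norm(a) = 0.77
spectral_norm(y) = 4.16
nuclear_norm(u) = 3.43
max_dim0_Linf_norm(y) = 2.59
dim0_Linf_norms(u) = [1.88, 1.44, 1.07]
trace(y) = 1.54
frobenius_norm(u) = 2.78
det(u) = -0.03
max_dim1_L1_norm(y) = 6.31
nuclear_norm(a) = 1.66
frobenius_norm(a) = 1.03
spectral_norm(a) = 0.86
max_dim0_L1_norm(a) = 1.32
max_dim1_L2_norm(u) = 2.6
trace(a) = 0.48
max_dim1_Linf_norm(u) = 1.88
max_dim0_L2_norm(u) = 1.94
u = a @ y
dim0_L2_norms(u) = [1.94, 1.65, 1.13]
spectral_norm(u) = 2.68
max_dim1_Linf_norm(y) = 2.59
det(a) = -0.13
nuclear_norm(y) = 5.71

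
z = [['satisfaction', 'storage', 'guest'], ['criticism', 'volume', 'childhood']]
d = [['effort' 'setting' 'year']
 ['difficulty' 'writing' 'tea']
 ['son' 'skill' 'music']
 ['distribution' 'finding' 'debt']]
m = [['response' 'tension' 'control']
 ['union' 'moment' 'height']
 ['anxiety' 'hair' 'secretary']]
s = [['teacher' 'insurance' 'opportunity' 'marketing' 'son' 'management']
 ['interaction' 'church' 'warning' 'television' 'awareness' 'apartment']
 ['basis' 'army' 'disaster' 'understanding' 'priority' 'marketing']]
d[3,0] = 'distribution'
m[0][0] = 'response'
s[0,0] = 'teacher'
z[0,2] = 'guest'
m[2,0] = 'anxiety'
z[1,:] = ['criticism', 'volume', 'childhood']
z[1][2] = 'childhood'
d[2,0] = 'son'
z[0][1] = 'storage'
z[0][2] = 'guest'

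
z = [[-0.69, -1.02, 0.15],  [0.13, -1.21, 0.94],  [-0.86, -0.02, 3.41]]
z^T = [[-0.69, 0.13, -0.86], [-1.02, -1.21, -0.02], [0.15, 0.94, 3.41]]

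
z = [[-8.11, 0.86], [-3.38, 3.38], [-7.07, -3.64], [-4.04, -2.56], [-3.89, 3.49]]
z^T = [[-8.11, -3.38, -7.07, -4.04, -3.89], [0.86, 3.38, -3.64, -2.56, 3.49]]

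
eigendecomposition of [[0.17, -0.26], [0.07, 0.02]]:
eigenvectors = [[-0.89+0.00j, (-0.89-0j)], [(-0.26+0.38j), -0.26-0.38j]]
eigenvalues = [(0.1+0.11j), (0.1-0.11j)]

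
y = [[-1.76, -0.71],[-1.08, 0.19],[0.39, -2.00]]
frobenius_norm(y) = 2.99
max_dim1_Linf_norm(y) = 2.0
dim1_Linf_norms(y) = [1.76, 1.08, 2.0]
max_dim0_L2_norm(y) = 2.13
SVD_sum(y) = [[-1.02,-1.29],[-0.32,-0.41],[-0.82,-1.04]] + [[-0.74, 0.58],[-0.76, 0.6],[1.21, -0.96]]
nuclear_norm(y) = 4.23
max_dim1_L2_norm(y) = 2.04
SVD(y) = [[0.76, 0.46], [0.24, 0.47], [0.61, -0.75]] @ diag([2.179388316848142, 2.050991605147574]) @ [[-0.62, -0.78], [-0.78, 0.62]]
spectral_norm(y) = 2.18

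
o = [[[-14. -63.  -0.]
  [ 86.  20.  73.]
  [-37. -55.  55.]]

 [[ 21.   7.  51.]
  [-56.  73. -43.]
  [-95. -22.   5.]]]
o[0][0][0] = -14.0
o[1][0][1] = 7.0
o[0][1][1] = 20.0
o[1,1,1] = 73.0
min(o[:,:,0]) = -95.0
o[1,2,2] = 5.0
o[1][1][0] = -56.0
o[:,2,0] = [-37.0, -95.0]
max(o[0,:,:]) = 86.0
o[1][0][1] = 7.0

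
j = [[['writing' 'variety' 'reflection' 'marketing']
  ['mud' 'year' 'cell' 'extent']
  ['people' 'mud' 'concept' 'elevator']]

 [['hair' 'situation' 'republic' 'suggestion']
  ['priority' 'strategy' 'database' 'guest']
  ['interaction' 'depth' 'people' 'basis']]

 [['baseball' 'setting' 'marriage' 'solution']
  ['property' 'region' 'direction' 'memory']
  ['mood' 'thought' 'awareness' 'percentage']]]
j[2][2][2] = 'awareness'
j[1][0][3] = 'suggestion'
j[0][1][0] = 'mud'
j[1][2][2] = 'people'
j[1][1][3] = 'guest'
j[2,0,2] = 'marriage'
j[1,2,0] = 'interaction'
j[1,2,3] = 'basis'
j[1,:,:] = [['hair', 'situation', 'republic', 'suggestion'], ['priority', 'strategy', 'database', 'guest'], ['interaction', 'depth', 'people', 'basis']]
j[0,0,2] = 'reflection'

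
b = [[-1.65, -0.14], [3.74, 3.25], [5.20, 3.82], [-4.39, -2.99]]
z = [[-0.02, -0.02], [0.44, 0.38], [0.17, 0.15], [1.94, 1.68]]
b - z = [[-1.63, -0.12],[3.3, 2.87],[5.03, 3.67],[-6.33, -4.67]]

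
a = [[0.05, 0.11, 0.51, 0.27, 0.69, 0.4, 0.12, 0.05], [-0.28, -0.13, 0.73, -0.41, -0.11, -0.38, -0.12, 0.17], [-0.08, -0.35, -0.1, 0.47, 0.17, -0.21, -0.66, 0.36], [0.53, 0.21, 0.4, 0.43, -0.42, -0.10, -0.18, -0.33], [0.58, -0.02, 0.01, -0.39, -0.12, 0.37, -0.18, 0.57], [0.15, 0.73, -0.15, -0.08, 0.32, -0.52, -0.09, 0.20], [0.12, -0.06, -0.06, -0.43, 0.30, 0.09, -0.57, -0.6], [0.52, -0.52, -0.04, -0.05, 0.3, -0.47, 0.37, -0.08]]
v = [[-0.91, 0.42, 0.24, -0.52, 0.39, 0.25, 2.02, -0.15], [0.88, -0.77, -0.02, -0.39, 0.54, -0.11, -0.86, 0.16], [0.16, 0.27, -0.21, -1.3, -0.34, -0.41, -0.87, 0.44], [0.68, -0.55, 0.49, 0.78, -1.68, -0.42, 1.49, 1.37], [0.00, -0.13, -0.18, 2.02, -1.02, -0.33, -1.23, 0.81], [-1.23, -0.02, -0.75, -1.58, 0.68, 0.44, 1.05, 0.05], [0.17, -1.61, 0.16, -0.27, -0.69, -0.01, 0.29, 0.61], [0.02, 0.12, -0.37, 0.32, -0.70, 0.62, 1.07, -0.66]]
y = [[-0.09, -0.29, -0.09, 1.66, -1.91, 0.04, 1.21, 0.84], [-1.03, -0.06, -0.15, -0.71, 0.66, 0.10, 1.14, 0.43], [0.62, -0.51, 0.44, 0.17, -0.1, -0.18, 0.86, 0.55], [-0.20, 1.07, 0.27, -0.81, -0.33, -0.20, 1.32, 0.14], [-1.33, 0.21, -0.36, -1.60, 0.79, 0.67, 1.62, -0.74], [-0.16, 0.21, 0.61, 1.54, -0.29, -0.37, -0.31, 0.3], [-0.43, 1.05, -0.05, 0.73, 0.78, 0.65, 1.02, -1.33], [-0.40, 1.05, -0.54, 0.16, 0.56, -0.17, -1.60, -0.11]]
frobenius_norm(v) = 6.34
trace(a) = -1.04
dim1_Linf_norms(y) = [1.91, 1.14, 0.86, 1.32, 1.62, 1.54, 1.33, 1.6]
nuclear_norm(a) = 7.99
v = a @ y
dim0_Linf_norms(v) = [1.23, 1.61, 0.75, 2.02, 1.68, 0.62, 2.02, 1.37]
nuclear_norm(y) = 14.47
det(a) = 0.99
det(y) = 0.11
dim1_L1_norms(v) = [4.9, 3.73, 4.0, 7.46, 5.72, 5.8, 3.81, 3.88]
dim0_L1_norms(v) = [4.05, 3.89, 2.42, 7.18, 6.04, 2.59, 8.88, 4.25]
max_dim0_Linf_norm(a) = 0.73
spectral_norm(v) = 4.11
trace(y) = 0.81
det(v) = 0.26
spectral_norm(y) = 4.12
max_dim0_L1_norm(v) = 8.88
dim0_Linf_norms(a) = [0.58, 0.73, 0.73, 0.47, 0.69, 0.52, 0.66, 0.6]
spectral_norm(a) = 1.01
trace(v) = -2.06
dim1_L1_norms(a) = [2.2, 2.33, 2.4, 2.6, 2.24, 2.24, 2.23, 2.35]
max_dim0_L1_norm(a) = 2.54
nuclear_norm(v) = 14.48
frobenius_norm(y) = 6.33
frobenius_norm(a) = 2.83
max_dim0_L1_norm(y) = 9.08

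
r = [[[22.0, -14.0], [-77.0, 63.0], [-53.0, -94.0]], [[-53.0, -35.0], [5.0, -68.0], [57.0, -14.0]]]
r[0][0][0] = 22.0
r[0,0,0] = 22.0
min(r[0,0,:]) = -14.0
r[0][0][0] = 22.0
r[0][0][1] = -14.0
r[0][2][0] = -53.0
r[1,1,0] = 5.0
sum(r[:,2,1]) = -108.0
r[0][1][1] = 63.0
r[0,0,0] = 22.0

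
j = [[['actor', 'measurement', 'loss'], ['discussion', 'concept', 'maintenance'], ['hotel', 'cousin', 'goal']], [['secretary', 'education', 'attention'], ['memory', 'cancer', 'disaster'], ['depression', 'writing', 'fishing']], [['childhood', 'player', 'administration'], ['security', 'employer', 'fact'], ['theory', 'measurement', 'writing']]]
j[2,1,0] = 'security'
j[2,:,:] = [['childhood', 'player', 'administration'], ['security', 'employer', 'fact'], ['theory', 'measurement', 'writing']]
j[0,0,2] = 'loss'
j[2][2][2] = 'writing'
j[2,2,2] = 'writing'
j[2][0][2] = 'administration'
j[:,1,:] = [['discussion', 'concept', 'maintenance'], ['memory', 'cancer', 'disaster'], ['security', 'employer', 'fact']]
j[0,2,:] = ['hotel', 'cousin', 'goal']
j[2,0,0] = 'childhood'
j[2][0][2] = 'administration'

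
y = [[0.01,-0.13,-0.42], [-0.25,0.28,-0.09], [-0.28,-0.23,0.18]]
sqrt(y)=[[0.31+0.32j, (-0.11+0.16j), -0.35+0.28j], [-0.21+0.16j, (0.54+0.08j), (-0.08+0.14j)], [(-0.24+0.23j), -0.19+0.12j, 0.45+0.20j]]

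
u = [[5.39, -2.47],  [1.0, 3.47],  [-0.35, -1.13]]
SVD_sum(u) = [[5.10, -2.97], [-0.76, 0.44], [0.23, -0.13]] + [[0.29, 0.5], [1.76, 3.03], [-0.58, -1.00]]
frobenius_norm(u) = 7.04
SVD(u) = [[-0.99,  -0.15], [0.15,  -0.94], [-0.04,  0.31]] @ diag([5.972257776733966, 3.7316801910454034]) @ [[-0.86,0.50], [-0.5,-0.86]]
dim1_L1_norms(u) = [7.86, 4.47, 1.48]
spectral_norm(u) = 5.97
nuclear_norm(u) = 9.70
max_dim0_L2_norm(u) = 5.49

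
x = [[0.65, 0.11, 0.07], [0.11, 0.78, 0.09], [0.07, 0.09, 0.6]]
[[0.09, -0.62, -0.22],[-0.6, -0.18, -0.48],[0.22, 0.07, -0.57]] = x @ [[0.24,-0.96,-0.16], [-0.86,-0.13,-0.50], [0.46,0.25,-0.85]]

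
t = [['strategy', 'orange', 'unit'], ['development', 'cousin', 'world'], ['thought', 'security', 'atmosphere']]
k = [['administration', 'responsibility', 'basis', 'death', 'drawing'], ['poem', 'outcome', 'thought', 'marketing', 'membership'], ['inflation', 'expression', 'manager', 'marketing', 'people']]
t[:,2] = ['unit', 'world', 'atmosphere']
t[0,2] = 'unit'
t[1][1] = 'cousin'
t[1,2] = 'world'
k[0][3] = 'death'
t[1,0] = 'development'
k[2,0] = 'inflation'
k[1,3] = 'marketing'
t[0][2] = 'unit'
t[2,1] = 'security'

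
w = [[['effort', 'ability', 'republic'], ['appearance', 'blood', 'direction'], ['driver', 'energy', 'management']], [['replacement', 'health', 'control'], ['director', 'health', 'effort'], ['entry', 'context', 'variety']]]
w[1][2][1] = 'context'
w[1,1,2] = 'effort'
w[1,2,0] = 'entry'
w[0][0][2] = 'republic'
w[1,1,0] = 'director'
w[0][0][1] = 'ability'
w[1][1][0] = 'director'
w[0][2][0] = 'driver'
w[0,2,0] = 'driver'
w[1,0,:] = ['replacement', 'health', 'control']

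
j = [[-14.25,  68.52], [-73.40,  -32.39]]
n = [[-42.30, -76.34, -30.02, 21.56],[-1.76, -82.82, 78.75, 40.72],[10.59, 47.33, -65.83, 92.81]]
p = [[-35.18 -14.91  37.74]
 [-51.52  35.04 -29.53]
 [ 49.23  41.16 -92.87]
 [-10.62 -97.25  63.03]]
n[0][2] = -30.02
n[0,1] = -76.34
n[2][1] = 47.33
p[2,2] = -92.87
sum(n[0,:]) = -127.1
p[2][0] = 49.23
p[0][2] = 37.74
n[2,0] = 10.59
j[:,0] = [-14.25, -73.4]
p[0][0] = -35.18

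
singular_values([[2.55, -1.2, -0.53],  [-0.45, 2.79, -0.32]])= [3.53, 1.96]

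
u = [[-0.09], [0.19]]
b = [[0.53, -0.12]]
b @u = [[-0.07]]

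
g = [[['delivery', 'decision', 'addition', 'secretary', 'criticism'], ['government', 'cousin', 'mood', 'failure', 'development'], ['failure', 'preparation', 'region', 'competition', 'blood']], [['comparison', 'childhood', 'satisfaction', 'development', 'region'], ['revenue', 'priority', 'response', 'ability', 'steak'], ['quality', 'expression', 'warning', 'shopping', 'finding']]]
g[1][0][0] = 'comparison'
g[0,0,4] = 'criticism'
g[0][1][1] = 'cousin'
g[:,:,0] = [['delivery', 'government', 'failure'], ['comparison', 'revenue', 'quality']]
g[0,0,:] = ['delivery', 'decision', 'addition', 'secretary', 'criticism']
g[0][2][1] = 'preparation'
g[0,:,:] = [['delivery', 'decision', 'addition', 'secretary', 'criticism'], ['government', 'cousin', 'mood', 'failure', 'development'], ['failure', 'preparation', 'region', 'competition', 'blood']]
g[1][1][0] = 'revenue'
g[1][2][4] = 'finding'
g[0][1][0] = 'government'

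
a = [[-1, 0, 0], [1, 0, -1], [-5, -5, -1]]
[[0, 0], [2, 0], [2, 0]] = a @ [[0, 0], [0, 0], [-2, 0]]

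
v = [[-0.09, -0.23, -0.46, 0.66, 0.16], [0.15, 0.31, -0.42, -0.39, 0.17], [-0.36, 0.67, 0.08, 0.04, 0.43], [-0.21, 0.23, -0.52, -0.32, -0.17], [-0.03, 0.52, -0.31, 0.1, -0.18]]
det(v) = -0.10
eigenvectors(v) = [[0.57+0.00j, (0.57-0j), -0.03-0.56j, (-0.03+0.56j), (-0.41+0j)], [(0.26-0.35j), 0.26+0.35j, (0.18+0.13j), (0.18-0.13j), (-0.43+0j)], [-0.39-0.41j, -0.39+0.41j, (0.02-0.4j), 0.02+0.40j, -0.29+0.00j], [(0.21+0.09j), 0.21-0.09j, (0.59+0j), 0.59-0.00j, (-0.32+0j)], [0.22-0.26j, 0.22+0.26j, (0.25-0.27j), (0.25+0.27j), (0.68+0j)]]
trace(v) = -0.20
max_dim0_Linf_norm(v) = 0.67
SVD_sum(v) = [[0.04,-0.14,0.08,0.06,-0.02], [-0.11,0.44,-0.24,-0.19,0.06], [-0.12,0.49,-0.26,-0.21,0.07], [-0.11,0.43,-0.23,-0.19,0.06], [-0.10,0.4,-0.21,-0.17,0.06]] + [[-0.14, -0.04, -0.5, 0.64, 0.11], [0.01, 0.00, 0.04, -0.05, -0.01], [-0.01, -0.00, -0.04, 0.05, 0.01], [-0.01, -0.0, -0.04, 0.05, 0.01], [-0.04, -0.01, -0.13, 0.17, 0.03]] + [[0.01, -0.01, -0.02, -0.01, -0.01], [0.08, -0.1, -0.17, -0.1, -0.13], [-0.18, 0.23, 0.40, 0.23, 0.30], [0.11, -0.14, -0.25, -0.15, -0.19], [0.01, -0.02, -0.03, -0.02, -0.02]] + [[0.01, -0.03, -0.02, -0.03, 0.08], [0.04, -0.09, -0.06, -0.08, 0.23], [0.01, -0.02, -0.01, -0.02, 0.06], [-0.01, 0.02, 0.01, 0.01, -0.04], [-0.05, 0.1, 0.06, 0.09, -0.25]] + [[-0.00, -0.0, -0.0, -0.00, -0.0], [0.13, 0.05, 0.0, 0.03, 0.01], [-0.06, -0.02, -0.0, -0.02, -0.00], [-0.20, -0.07, -0.01, -0.05, -0.01], [0.14, 0.05, 0.0, 0.04, 0.01]]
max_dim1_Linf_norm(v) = 0.67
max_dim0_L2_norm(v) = 0.96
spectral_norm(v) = 1.12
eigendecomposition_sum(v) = [[(0.13+0.06j), -0.13+0.31j, -0.19-0.08j, (0.07-0.14j), -0.05+0.13j], [(0.1-0.05j), 0.13+0.22j, -0.14+0.08j, (-0.05-0.11j), 0.06+0.09j], [(-0.05-0.14j), (0.31-0.12j), 0.08+0.19j, (-0.15+0.04j), (0.13-0.05j)], [(0.04+0.04j), (-0.1+0.09j), -0.06-0.06j, 0.05-0.04j, -0.04+0.04j], [(0.08-0.04j), (0.09+0.17j), (-0.11+0.06j), -0.04-0.09j, (0.04+0.07j)]] + [[0.13-0.06j, -0.13-0.31j, -0.19+0.08j, (0.07+0.14j), -0.05-0.13j], [(0.1+0.05j), 0.13-0.22j, -0.14-0.08j, -0.05+0.11j, (0.06-0.09j)], [(-0.05+0.14j), 0.31+0.12j, (0.08-0.19j), (-0.15-0.04j), 0.13+0.05j], [(0.04-0.04j), (-0.1-0.09j), (-0.06+0.06j), (0.05+0.04j), (-0.04-0.04j)], [(0.08+0.04j), (0.09-0.17j), (-0.11-0.06j), -0.04+0.09j, 0.04-0.07j]] + [[(-0.15+0.13j),(0.04-0.22j),(-0.01+0.17j),0.28+0.17j,0.06+0.09j], [-0.08j,0.06+0.07j,(-0.05-0.05j),-0.12+0.04j,(-0.04-0j)], [-0.12+0.08j,(0.05-0.16j),-0.02+0.12j,(0.19+0.14j),0.04+0.07j], [-0.12-0.17j,0.23+0.06j,(-0.18-0.02j),(-0.19+0.29j),(-0.1+0.06j)], [-0.13-0.01j,(0.13-0.08j),(-0.09+0.07j),(0.05+0.21j),(-0.01+0.07j)]] + [[-0.15-0.13j,(0.04+0.22j),-0.01-0.17j,(0.28-0.17j),(0.06-0.09j)],[0.00+0.08j,0.06-0.07j,(-0.05+0.05j),-0.12-0.04j,(-0.04+0j)],[-0.12-0.08j,(0.05+0.16j),(-0.02-0.12j),0.19-0.14j,0.04-0.07j],[(-0.12+0.17j),0.23-0.06j,(-0.18+0.02j),(-0.19-0.29j),(-0.1-0.06j)],[(-0.13+0.01j),(0.13+0.08j),(-0.09-0.07j),0.05-0.21j,(-0.01-0.07j)]] + [[-0.05-0.00j,(-0.06-0j),(-0.05+0j),(-0.04+0j),0.14-0.00j], [-0.05-0.00j,(-0.06-0j),(-0.05+0j),-0.04+0.00j,(0.14-0j)], [-0.03-0.00j,-0.04-0.00j,-0.04+0.00j,(-0.03+0j),0.10-0.00j], [(-0.04-0j),(-0.04-0j),(-0.04+0j),-0.03+0.00j,0.11-0.00j], [(0.08+0j),0.09+0.00j,0.08-0.00j,0.07-0.00j,-0.23+0.00j]]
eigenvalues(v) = [(0.43+0.51j), (0.43-0.51j), (-0.32+0.67j), (-0.32-0.67j), (-0.4+0j)]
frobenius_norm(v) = 1.70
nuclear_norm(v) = 3.50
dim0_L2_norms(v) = [0.45, 0.96, 0.87, 0.84, 0.55]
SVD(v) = [[0.16, -0.96, 0.03, 0.23, -0.02], [-0.49, 0.08, 0.34, 0.65, 0.46], [-0.55, -0.08, -0.79, 0.16, -0.21], [-0.48, -0.08, 0.50, -0.12, -0.70], [-0.45, -0.25, 0.06, -0.7, 0.49]] @ diag([1.1197956120312942, 0.8673739146057174, 0.7823530423023951, 0.420440403684846, 0.3075286388070619]) @ [[0.2, -0.80, 0.43, 0.34, -0.12], [0.17, 0.05, 0.60, -0.77, -0.13], [0.29, -0.36, -0.64, -0.38, -0.48], [0.15, -0.33, -0.21, -0.30, 0.86], [0.91, 0.34, 0.03, 0.24, 0.06]]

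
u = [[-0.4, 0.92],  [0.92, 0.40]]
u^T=[[-0.4, 0.92], [0.92, 0.4]]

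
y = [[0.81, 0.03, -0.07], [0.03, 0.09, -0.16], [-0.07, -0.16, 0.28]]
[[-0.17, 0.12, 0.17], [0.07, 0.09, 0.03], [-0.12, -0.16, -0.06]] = y@ [[-0.25, 0.1, 0.19],[0.39, 0.48, -0.50],[-0.26, -0.28, -0.44]]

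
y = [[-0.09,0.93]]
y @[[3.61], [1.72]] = [[1.27]]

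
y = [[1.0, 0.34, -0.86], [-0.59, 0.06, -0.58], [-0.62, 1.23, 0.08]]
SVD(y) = [[-0.60, -0.80, 0.01], [0.22, -0.18, -0.96], [0.77, -0.57, 0.28]] @ diag([1.4929666127551242, 1.2830080966774327, 0.7562677548716721]) @ [[-0.81, 0.51, 0.3], [-0.27, -0.77, 0.58], [0.52, 0.39, 0.76]]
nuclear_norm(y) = 3.53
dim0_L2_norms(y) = [1.32, 1.28, 1.04]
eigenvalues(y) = [(1.46+0j), (-0.16+0.98j), (-0.16-0.98j)]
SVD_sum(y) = [[0.72, -0.45, -0.27], [-0.27, 0.17, 0.1], [-0.93, 0.58, 0.34]] + [[0.27, 0.79, -0.60], [0.06, 0.17, -0.13], [0.2, 0.57, -0.43]] + [[0.00, 0.00, 0.0], [-0.38, -0.28, -0.55], [0.11, 0.08, 0.16]]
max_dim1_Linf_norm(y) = 1.23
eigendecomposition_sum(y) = [[(1.08+0j), (-0.24+0j), -0.57+0.00j], [(-0.18+0j), 0.04-0.00j, (0.1+0j)], [-0.65+0.00j, 0.14-0.00j, 0.34+0.00j]] + [[(-0.04+0.13j), (0.29+0.13j), -0.15+0.17j], [(-0.2+0.03j), (0.01+0.49j), -0.34-0.09j], [0.01+0.23j, (0.54+0.04j), (-0.13+0.36j)]] + [[(-0.04-0.13j), 0.29-0.13j, (-0.15-0.17j)],[(-0.2-0.03j), (0.01-0.49j), (-0.34+0.09j)],[(0.01-0.23j), (0.54-0.04j), (-0.13-0.36j)]]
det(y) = 1.45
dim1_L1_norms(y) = [2.2, 1.23, 1.93]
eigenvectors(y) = [[0.85+0.00j, -0.37-0.14j, (-0.37+0.14j)], [-0.15+0.00j, -0.06-0.61j, -0.06+0.61j], [(-0.51+0j), (-0.68+0j), (-0.68-0j)]]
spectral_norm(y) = 1.49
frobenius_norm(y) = 2.11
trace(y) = 1.14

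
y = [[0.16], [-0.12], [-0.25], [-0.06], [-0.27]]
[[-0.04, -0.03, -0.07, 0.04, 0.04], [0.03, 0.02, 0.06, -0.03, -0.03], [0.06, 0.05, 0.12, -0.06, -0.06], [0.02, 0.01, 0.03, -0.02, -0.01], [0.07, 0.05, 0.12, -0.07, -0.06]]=y@[[-0.26, -0.19, -0.46, 0.26, 0.22]]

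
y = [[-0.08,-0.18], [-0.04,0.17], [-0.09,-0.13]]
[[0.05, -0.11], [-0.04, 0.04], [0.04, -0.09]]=y @ [[-0.1, 0.53], [-0.24, 0.36]]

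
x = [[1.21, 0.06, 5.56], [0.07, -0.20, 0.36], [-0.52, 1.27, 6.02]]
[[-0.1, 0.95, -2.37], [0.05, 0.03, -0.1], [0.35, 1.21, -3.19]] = x @ [[-0.44, 0.00, 0.17], [-0.28, 0.15, -0.26], [0.08, 0.17, -0.46]]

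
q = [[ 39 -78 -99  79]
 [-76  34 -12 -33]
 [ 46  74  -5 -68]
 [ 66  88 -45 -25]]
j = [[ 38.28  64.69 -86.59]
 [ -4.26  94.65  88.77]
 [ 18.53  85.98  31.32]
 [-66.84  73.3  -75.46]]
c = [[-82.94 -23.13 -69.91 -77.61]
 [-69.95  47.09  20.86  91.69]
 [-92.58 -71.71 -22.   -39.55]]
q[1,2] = -12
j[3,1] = 73.3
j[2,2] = 31.32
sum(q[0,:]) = -59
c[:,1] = [-23.13, 47.09, -71.71]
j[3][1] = 73.3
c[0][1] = -23.13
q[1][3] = -33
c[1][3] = 91.69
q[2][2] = -5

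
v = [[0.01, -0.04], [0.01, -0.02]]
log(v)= [[-2.07, -5.84], [1.46, -6.45]]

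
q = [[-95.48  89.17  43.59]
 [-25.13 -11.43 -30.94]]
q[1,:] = [-25.13, -11.43, -30.94]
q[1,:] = [-25.13, -11.43, -30.94]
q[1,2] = -30.94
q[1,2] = -30.94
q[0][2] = 43.59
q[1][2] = -30.94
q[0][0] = -95.48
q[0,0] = -95.48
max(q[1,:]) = -11.43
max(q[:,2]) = 43.59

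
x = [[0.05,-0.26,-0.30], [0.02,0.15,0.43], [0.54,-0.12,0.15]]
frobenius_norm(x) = 0.83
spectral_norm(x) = 0.62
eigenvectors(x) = [[-0.12-0.49j, -0.12+0.49j, -0.40+0.00j], [(-0.1+0.55j), (-0.1-0.55j), (-0.78+0j)], [(-0.66+0j), -0.66-0.00j, 0.48+0.00j]]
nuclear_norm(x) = 1.26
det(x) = -0.03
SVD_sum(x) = [[-0.15, -0.07, -0.23], [0.21, 0.09, 0.33], [0.19, 0.09, 0.31]] + [[0.22,-0.14,-0.1], [-0.17,0.11,0.08], [0.34,-0.22,-0.15]] + [[-0.02, -0.06, 0.03], [-0.02, -0.05, 0.03], [0.0, 0.01, -0.01]]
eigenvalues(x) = [(0.23+0.5j), (0.23-0.5j), (-0.1+0j)]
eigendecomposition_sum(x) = [[(0.04+0.19j),-0.12-0.03j,(-0.16+0.1j)], [0.04-0.21j,0.10+0.09j,(0.2-0.03j)], [0.25+0.00j,(-0.08+0.14j),(0.08+0.23j)]] + [[(0.04-0.19j),-0.12+0.03j,(-0.16-0.1j)],[0.04+0.21j,(0.1-0.09j),(0.2+0.03j)],[0.25-0.00j,(-0.08-0.14j),(0.08-0.23j)]] + [[(-0.03-0j),-0.03-0.00j,0.01+0.00j],[(-0.06-0j),(-0.06-0j),(0.02+0j)],[0.04+0.00j,(0.03+0j),(-0.01-0j)]]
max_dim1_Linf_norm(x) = 0.54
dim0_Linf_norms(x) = [0.54, 0.26, 0.43]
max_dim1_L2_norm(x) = 0.57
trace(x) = 0.35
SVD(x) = [[0.46, 0.5, -0.74], [-0.65, -0.38, -0.66], [-0.61, 0.78, 0.15]] @ diag([0.6159975449189451, 0.5557124012008993, 0.09017068151768078]) @ [[-0.52, -0.23, -0.82], [0.79, -0.50, -0.35], [0.33, 0.83, -0.44]]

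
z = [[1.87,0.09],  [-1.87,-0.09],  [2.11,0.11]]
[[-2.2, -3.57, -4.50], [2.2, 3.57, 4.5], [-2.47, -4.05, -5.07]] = z@ [[-1.23,-1.79,-2.42], [1.12,-2.51,0.3]]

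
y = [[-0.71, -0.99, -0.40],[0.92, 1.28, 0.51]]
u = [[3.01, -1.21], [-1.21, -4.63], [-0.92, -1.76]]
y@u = [[-0.57, 6.15], [0.75, -7.94]]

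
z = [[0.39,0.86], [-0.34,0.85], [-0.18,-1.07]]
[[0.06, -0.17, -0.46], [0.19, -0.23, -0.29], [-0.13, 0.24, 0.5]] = z @ [[-0.17, 0.09, -0.22], [0.15, -0.24, -0.43]]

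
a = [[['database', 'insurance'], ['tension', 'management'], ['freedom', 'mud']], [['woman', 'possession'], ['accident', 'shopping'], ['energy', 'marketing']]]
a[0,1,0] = 'tension'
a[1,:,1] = ['possession', 'shopping', 'marketing']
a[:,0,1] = ['insurance', 'possession']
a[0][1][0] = 'tension'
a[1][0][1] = 'possession'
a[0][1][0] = 'tension'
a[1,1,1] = 'shopping'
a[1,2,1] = 'marketing'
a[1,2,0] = 'energy'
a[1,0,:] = ['woman', 'possession']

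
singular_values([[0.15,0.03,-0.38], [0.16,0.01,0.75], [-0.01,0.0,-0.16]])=[0.86, 0.21, 0.0]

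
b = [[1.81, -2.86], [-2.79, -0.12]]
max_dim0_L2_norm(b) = 3.33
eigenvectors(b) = [[0.82, 0.59], [-0.58, 0.81]]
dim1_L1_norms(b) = [4.67, 2.91]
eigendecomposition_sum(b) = [[2.53, -1.83], [-1.79, 1.3]] + [[-0.72, -1.03], [-1.00, -1.42]]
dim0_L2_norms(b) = [3.33, 2.86]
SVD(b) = [[-0.83,0.56], [0.56,0.83]] @ diag([3.8309967233392554, 2.13954764045204]) @ [[-0.80, 0.6],[-0.60, -0.80]]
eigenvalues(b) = [3.83, -2.14]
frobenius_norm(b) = 4.39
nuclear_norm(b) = 5.97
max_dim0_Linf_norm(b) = 2.86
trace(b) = 1.69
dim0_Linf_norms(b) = [2.79, 2.86]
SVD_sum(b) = [[2.53, -1.89],[-1.73, 1.29]] + [[-0.72,-0.97], [-1.06,-1.41]]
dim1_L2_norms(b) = [3.38, 2.79]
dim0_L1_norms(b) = [4.6, 2.98]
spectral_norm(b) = 3.83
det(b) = -8.20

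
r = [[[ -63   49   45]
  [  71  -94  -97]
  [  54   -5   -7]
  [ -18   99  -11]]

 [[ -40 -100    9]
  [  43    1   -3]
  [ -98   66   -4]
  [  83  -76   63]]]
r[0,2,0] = 54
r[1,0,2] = 9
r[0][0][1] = 49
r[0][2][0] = 54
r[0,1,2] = -97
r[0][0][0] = -63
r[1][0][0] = -40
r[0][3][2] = -11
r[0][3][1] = 99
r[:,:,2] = [[45, -97, -7, -11], [9, -3, -4, 63]]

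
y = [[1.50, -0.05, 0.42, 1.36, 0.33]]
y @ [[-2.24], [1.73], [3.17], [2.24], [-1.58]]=[[0.41]]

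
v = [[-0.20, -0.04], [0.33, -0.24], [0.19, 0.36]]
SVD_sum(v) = [[-0.03, 0.05], [0.17, -0.32], [-0.11, 0.20]] + [[-0.17, -0.09], [0.16, 0.08], [0.30, 0.16]]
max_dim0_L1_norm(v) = 0.72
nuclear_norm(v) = 0.86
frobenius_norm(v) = 0.61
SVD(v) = [[0.13, 0.46],[-0.84, -0.42],[0.53, -0.79]] @ diag([0.4362152964570794, 0.42838792599332476]) @ [[-0.47,0.88], [-0.88,-0.47]]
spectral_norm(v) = 0.44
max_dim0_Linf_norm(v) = 0.36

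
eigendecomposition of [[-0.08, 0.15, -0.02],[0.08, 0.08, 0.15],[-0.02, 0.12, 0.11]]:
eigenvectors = [[0.86,-0.71,0.30],[-0.44,-0.46,0.73],[0.26,0.53,0.62]]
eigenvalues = [-0.16, 0.03, 0.24]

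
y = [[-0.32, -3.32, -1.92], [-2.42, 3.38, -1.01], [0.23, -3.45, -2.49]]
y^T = [[-0.32,-2.42,0.23], [-3.32,3.38,-3.45], [-1.92,-1.01,-2.49]]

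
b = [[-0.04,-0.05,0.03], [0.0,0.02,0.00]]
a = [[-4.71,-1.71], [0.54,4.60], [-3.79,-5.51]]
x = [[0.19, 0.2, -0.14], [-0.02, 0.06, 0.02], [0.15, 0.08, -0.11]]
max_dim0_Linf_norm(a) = 5.51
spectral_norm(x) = 0.37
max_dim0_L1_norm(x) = 0.36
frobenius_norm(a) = 9.55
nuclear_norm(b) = 0.09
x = a @ b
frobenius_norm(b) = 0.07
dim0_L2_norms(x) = [0.24, 0.22, 0.18]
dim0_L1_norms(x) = [0.36, 0.34, 0.27]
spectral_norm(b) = 0.07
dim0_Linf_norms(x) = [0.19, 0.2, 0.14]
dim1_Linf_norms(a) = [4.71, 4.6, 5.51]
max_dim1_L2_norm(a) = 6.69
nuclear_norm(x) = 0.45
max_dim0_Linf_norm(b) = 0.05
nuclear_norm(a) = 12.45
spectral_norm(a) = 8.85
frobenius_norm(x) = 0.38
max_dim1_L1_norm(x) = 0.53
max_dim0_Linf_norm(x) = 0.2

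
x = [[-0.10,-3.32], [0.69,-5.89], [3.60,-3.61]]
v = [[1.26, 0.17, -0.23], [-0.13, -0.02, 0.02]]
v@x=[[-0.84,-4.35],[0.07,0.48]]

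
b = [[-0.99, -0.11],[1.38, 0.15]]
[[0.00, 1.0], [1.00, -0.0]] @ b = [[1.38, 0.15],[-0.99, -0.11]]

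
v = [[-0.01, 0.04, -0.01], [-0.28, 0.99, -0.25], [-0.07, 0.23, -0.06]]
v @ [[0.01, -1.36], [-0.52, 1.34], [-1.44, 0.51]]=[[-0.01, 0.06], [-0.16, 1.58], [-0.03, 0.37]]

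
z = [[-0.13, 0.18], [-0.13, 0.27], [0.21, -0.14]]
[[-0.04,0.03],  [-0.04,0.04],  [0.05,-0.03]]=z@ [[0.22, -0.06], [-0.06, 0.11]]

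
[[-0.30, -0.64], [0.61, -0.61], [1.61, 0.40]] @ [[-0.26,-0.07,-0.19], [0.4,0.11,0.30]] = [[-0.18,-0.05,-0.14], [-0.4,-0.11,-0.30], [-0.26,-0.07,-0.19]]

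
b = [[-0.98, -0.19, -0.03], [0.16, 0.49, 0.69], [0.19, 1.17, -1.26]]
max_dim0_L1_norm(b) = 1.98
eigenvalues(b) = [0.85, -0.95, -1.64]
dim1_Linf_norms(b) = [0.98, 0.69, 1.26]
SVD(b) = [[-0.16, -0.81, -0.56], [-0.09, 0.58, -0.81], [0.98, -0.08, -0.17]] @ diag([1.754754039733773, 1.074815941284169, 0.705272254097257]) @ [[0.19, 0.65, -0.74], [0.81, 0.32, 0.49], [0.55, -0.69, -0.46]]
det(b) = 1.33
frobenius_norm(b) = 2.18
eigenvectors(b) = [[-0.1, 0.99, -0.04], [0.87, -0.14, -0.3], [0.48, 0.07, 0.95]]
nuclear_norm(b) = 3.53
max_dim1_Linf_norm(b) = 1.26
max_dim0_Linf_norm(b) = 1.26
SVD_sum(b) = [[-0.05, -0.18, 0.21], [-0.03, -0.11, 0.12], [0.33, 1.11, -1.27]] + [[-0.71, -0.28, -0.43],[0.51, 0.20, 0.31],[-0.07, -0.03, -0.04]] + [[-0.22, 0.27, 0.18], [-0.32, 0.39, 0.26], [-0.07, 0.08, 0.06]]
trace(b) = -1.75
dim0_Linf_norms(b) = [0.98, 1.17, 1.26]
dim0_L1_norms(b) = [1.33, 1.85, 1.98]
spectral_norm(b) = 1.75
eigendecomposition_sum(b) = [[-0.01, -0.08, -0.03], [0.09, 0.73, 0.24], [0.05, 0.40, 0.13]] + [[-0.96, -0.07, -0.07], [0.14, 0.01, 0.01], [-0.07, -0.01, -0.0]] + [[-0.01,-0.04,0.06], [-0.07,-0.25,0.44], [0.21,0.78,-1.38]]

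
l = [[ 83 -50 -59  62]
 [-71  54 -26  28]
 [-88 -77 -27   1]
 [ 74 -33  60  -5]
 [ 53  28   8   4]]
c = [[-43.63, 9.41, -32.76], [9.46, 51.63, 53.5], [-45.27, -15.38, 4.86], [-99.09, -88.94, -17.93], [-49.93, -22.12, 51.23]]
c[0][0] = -43.63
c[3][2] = -17.93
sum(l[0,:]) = 36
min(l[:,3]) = -5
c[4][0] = -49.93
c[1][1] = 51.63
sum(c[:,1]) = -65.39999999999999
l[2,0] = -88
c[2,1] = -15.38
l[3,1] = -33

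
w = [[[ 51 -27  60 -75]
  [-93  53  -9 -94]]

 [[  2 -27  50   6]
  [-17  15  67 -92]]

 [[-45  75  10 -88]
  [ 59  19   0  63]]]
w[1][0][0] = 2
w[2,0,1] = 75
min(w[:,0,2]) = 10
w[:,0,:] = [[51, -27, 60, -75], [2, -27, 50, 6], [-45, 75, 10, -88]]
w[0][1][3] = -94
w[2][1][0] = 59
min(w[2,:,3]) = -88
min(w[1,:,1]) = -27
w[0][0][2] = 60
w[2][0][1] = 75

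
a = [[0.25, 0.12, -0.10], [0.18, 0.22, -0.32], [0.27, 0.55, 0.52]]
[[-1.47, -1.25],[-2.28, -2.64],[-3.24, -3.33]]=a @[[-2.24, 0.05], [-6.27, -8.43], [1.57, 2.49]]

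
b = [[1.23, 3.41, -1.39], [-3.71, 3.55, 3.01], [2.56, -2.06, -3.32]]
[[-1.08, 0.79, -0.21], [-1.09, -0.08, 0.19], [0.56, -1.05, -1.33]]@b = [[-4.8, -0.45, 4.58], [-0.56, -4.39, 0.64], [1.18, 0.92, 0.48]]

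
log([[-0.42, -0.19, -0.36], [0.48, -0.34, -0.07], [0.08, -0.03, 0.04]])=[[-0.88, -1.66, -0.06],  [3.74, -0.94, 3.88],  [0.26, 0.40, -3.18]]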